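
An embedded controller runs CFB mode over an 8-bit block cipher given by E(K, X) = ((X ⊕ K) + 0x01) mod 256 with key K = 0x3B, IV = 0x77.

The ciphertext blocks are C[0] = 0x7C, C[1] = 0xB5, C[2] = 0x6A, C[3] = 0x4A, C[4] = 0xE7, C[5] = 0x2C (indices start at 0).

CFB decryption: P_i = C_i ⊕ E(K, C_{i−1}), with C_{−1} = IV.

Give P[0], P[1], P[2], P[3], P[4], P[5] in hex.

P[0]: E(K, 0x77) = 0x4D; 0x7C ⊕ 0x4D = 0x31.
P[1]: E(K, 0x7C) = 0x48; 0xB5 ⊕ 0x48 = 0xFD.
P[2]: E(K, 0xB5) = 0x8F; 0x6A ⊕ 0x8F = 0xE5.
P[3]: E(K, 0x6A) = 0x52; 0x4A ⊕ 0x52 = 0x18.
P[4]: E(K, 0x4A) = 0x72; 0xE7 ⊕ 0x72 = 0x95.
P[5]: E(K, 0xE7) = 0xDD; 0x2C ⊕ 0xDD = 0xF1.

P[0] = 0x31, P[1] = 0xFD, P[2] = 0xE5, P[3] = 0x18, P[4] = 0x95, P[5] = 0xF1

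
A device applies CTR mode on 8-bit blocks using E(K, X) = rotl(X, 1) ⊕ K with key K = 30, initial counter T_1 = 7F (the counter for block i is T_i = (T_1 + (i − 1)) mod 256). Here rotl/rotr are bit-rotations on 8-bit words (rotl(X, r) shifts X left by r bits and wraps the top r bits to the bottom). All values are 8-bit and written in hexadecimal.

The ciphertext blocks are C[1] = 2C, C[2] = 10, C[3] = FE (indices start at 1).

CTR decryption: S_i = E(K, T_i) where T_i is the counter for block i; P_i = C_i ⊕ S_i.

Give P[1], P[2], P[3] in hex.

P[1] = E2, P[2] = 21, P[3] = CD

P[1]: T = 7F, S = E(K, T) = CE; 2C ⊕ CE = E2.
P[2]: T = 80, S = E(K, T) = 31; 10 ⊕ 31 = 21.
P[3]: T = 81, S = E(K, T) = 33; FE ⊕ 33 = CD.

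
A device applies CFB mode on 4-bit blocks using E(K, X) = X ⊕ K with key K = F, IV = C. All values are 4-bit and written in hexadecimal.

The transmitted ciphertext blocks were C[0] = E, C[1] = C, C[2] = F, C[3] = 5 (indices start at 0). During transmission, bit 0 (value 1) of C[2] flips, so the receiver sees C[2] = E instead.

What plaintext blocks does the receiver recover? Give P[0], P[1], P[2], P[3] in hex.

P[0] = D, P[1] = D, P[2] = D, P[3] = 4

CFB decryption: P_i = C_i ⊕ E(K, C_{i−1}), with C_{−1} = IV.
Only C[2] changed, to E. In CFB, a change in C_i flips the same bit in P_i and garbles P_{i+1}. Decrypting the received ciphertext:
P[0]: E(K, C) = 3; E ⊕ 3 = D.
P[1]: E(K, E) = 1; C ⊕ 1 = D.
P[2]: E(K, C) = 3; E ⊕ 3 = D.
P[3]: E(K, E) = 1; 5 ⊕ 1 = 4.
Blocks that differ from the original plaintext: P[2], P[3].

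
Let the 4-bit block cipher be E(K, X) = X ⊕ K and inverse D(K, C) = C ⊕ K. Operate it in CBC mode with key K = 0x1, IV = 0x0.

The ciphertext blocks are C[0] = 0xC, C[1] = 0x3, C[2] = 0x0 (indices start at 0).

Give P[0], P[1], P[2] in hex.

CBC decryption: P_i = D(K, C_i) ⊕ C_{i−1}, with C_{−1} = IV.
P[0]: D(K, 0xC) = 0xD; 0xD ⊕ 0x0 = 0xD.
P[1]: D(K, 0x3) = 0x2; 0x2 ⊕ 0xC = 0xE.
P[2]: D(K, 0x0) = 0x1; 0x1 ⊕ 0x3 = 0x2.

P[0] = 0xD, P[1] = 0xE, P[2] = 0x2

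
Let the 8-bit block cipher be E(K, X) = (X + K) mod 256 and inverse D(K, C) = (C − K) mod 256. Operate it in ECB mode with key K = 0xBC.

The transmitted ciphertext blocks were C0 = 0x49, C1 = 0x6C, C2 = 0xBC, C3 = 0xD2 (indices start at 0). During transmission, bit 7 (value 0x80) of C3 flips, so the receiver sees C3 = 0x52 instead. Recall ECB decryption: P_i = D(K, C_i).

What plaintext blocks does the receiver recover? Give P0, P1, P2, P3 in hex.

P0 = 0x8D, P1 = 0xB0, P2 = 0x00, P3 = 0x96

Only C3 changed, to 0x52. In ECB, a change in C_i affects only P_i. Decrypting the received ciphertext:
P0: D(K, 0x49) = 0x8D.
P1: D(K, 0x6C) = 0xB0.
P2: D(K, 0xBC) = 0x00.
P3: D(K, 0x52) = 0x96.
Blocks that differ from the original plaintext: P3.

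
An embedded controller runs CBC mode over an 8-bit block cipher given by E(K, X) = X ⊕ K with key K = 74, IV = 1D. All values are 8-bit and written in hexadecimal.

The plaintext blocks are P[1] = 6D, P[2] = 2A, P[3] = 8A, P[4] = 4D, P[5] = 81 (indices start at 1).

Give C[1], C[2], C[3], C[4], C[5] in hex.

CBC encryption: C_i = E(K, P_i ⊕ C_{i−1}), with C_{0} = IV.
C[1]: P[1] ⊕ 1D = 70; E(K, 70) = 04.
C[2]: P[2] ⊕ 04 = 2E; E(K, 2E) = 5A.
C[3]: P[3] ⊕ 5A = D0; E(K, D0) = A4.
C[4]: P[4] ⊕ A4 = E9; E(K, E9) = 9D.
C[5]: P[5] ⊕ 9D = 1C; E(K, 1C) = 68.

C[1] = 04, C[2] = 5A, C[3] = A4, C[4] = 9D, C[5] = 68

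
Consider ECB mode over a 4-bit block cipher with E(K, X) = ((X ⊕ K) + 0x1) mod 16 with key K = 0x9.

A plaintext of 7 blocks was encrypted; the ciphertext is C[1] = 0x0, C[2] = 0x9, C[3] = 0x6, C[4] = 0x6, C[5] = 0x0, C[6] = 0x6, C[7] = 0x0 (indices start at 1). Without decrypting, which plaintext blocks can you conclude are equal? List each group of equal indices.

P[1] = P[5] = P[7]; P[3] = P[4] = P[6]

ECB encrypts each block independently with the same key, so equal ciphertext blocks imply equal plaintext blocks.
C[1] = C[5] = C[7] = 0x0, so P[1] = P[5] = P[7].
C[3] = C[4] = C[6] = 0x6, so P[3] = P[4] = P[6].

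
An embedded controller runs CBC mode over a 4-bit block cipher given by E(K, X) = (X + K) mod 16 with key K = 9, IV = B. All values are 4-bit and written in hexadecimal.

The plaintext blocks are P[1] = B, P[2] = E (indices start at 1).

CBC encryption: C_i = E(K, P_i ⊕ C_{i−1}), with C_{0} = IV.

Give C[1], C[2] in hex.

C[1]: P[1] ⊕ B = 0; E(K, 0) = 9.
C[2]: P[2] ⊕ 9 = 7; E(K, 7) = 0.

C[1] = 9, C[2] = 0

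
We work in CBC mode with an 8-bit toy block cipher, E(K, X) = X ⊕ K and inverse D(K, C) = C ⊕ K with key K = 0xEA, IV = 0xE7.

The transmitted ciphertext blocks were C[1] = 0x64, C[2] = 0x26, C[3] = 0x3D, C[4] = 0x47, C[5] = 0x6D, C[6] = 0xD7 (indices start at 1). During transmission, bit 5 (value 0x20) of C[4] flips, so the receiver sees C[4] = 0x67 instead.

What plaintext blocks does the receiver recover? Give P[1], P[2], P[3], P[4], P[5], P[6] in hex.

P[1] = 0x69, P[2] = 0xA8, P[3] = 0xF1, P[4] = 0xB0, P[5] = 0xE0, P[6] = 0x50

CBC decryption: P_i = D(K, C_i) ⊕ C_{i−1}, with C_{0} = IV.
Only C[4] changed, to 0x67. In CBC, a change in C_i garbles P_i and flips the same bit in P_{i+1}. Decrypting the received ciphertext:
P[1]: D(K, 0x64) = 0x8E; 0x8E ⊕ 0xE7 = 0x69.
P[2]: D(K, 0x26) = 0xCC; 0xCC ⊕ 0x64 = 0xA8.
P[3]: D(K, 0x3D) = 0xD7; 0xD7 ⊕ 0x26 = 0xF1.
P[4]: D(K, 0x67) = 0x8D; 0x8D ⊕ 0x3D = 0xB0.
P[5]: D(K, 0x6D) = 0x87; 0x87 ⊕ 0x67 = 0xE0.
P[6]: D(K, 0xD7) = 0x3D; 0x3D ⊕ 0x6D = 0x50.
Blocks that differ from the original plaintext: P[4], P[5].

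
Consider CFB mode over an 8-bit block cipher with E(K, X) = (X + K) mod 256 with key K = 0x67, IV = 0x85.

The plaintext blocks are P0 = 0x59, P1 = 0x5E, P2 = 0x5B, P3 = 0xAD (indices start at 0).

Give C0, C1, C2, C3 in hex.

C0 = 0xB5, C1 = 0x42, C2 = 0xF2, C3 = 0xF4

CFB encryption: C_i = P_i ⊕ E(K, C_{i−1}), with C_{−1} = IV.
C0: E(K, 0x85) = 0xEC; 0x59 ⊕ 0xEC = 0xB5.
C1: E(K, 0xB5) = 0x1C; 0x5E ⊕ 0x1C = 0x42.
C2: E(K, 0x42) = 0xA9; 0x5B ⊕ 0xA9 = 0xF2.
C3: E(K, 0xF2) = 0x59; 0xAD ⊕ 0x59 = 0xF4.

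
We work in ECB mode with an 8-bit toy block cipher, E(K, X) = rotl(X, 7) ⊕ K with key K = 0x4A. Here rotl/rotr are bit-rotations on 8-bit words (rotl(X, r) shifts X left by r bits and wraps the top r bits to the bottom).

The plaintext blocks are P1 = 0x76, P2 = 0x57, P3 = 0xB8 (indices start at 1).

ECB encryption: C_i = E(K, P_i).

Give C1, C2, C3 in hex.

C1: E(K, 0x76) = 0x71.
C2: E(K, 0x57) = 0xE1.
C3: E(K, 0xB8) = 0x16.

C1 = 0x71, C2 = 0xE1, C3 = 0x16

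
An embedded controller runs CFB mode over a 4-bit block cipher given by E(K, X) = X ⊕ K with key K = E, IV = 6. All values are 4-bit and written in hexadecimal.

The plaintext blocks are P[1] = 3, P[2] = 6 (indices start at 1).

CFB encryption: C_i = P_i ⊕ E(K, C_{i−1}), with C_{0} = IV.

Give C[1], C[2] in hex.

C[1] = B, C[2] = 3

C[1]: E(K, 6) = 8; 3 ⊕ 8 = B.
C[2]: E(K, B) = 5; 6 ⊕ 5 = 3.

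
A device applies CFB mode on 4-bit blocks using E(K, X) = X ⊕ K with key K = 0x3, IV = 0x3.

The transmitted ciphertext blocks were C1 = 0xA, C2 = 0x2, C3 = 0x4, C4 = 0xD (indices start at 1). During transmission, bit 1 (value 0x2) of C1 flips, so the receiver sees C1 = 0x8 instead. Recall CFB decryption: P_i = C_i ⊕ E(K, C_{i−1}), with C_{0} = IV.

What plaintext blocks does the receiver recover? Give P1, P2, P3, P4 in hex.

P1 = 0x8, P2 = 0x9, P3 = 0x5, P4 = 0xA

Only C1 changed, to 0x8. In CFB, a change in C_i flips the same bit in P_i and garbles P_{i+1}. Decrypting the received ciphertext:
P1: E(K, 0x3) = 0x0; 0x8 ⊕ 0x0 = 0x8.
P2: E(K, 0x8) = 0xB; 0x2 ⊕ 0xB = 0x9.
P3: E(K, 0x2) = 0x1; 0x4 ⊕ 0x1 = 0x5.
P4: E(K, 0x4) = 0x7; 0xD ⊕ 0x7 = 0xA.
Blocks that differ from the original plaintext: P1, P2.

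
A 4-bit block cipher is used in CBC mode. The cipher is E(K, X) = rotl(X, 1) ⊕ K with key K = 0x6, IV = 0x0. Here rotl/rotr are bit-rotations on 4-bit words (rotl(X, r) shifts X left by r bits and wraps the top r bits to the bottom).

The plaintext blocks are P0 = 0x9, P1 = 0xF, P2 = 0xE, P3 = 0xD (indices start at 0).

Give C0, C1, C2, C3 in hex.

CBC encryption: C_i = E(K, P_i ⊕ C_{i−1}), with C_{−1} = IV.
C0: P0 ⊕ 0x0 = 0x9; E(K, 0x9) = 0x5.
C1: P1 ⊕ 0x5 = 0xA; E(K, 0xA) = 0x3.
C2: P2 ⊕ 0x3 = 0xD; E(K, 0xD) = 0xD.
C3: P3 ⊕ 0xD = 0x0; E(K, 0x0) = 0x6.

C0 = 0x5, C1 = 0x3, C2 = 0xD, C3 = 0x6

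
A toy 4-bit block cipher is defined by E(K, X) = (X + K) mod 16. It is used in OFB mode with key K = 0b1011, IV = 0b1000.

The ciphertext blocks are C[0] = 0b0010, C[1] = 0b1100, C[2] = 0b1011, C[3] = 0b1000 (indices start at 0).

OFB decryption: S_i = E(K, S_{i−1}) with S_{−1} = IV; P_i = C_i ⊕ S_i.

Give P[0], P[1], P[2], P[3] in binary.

P[0] = 0b0001, P[1] = 0b0010, P[2] = 0b0010, P[3] = 0b1100

P[0]: S = E(K, 0b1000) = 0b0011; 0b0010 ⊕ 0b0011 = 0b0001.
P[1]: S = E(K, 0b0011) = 0b1110; 0b1100 ⊕ 0b1110 = 0b0010.
P[2]: S = E(K, 0b1110) = 0b1001; 0b1011 ⊕ 0b1001 = 0b0010.
P[3]: S = E(K, 0b1001) = 0b0100; 0b1000 ⊕ 0b0100 = 0b1100.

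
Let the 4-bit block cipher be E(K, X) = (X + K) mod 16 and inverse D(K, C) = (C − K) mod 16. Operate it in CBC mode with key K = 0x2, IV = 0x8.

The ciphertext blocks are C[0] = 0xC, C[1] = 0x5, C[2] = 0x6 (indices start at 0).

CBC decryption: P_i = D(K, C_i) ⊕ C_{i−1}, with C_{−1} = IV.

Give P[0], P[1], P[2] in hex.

P[0]: D(K, 0xC) = 0xA; 0xA ⊕ 0x8 = 0x2.
P[1]: D(K, 0x5) = 0x3; 0x3 ⊕ 0xC = 0xF.
P[2]: D(K, 0x6) = 0x4; 0x4 ⊕ 0x5 = 0x1.

P[0] = 0x2, P[1] = 0xF, P[2] = 0x1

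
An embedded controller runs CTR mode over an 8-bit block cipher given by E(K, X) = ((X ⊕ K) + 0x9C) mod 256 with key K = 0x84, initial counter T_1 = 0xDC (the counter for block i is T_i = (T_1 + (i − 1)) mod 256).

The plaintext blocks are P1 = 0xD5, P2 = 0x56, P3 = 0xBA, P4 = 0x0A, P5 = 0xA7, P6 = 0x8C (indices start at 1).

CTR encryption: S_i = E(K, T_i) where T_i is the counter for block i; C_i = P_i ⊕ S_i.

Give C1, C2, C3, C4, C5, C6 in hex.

C1 = 0x21, C2 = 0xA3, C3 = 0x4C, C4 = 0xFD, C5 = 0xA7, C6 = 0x8D

C1: T = 0xDC, S = E(K, T) = 0xF4; 0xD5 ⊕ 0xF4 = 0x21.
C2: T = 0xDD, S = E(K, T) = 0xF5; 0x56 ⊕ 0xF5 = 0xA3.
C3: T = 0xDE, S = E(K, T) = 0xF6; 0xBA ⊕ 0xF6 = 0x4C.
C4: T = 0xDF, S = E(K, T) = 0xF7; 0x0A ⊕ 0xF7 = 0xFD.
C5: T = 0xE0, S = E(K, T) = 0x00; 0xA7 ⊕ 0x00 = 0xA7.
C6: T = 0xE1, S = E(K, T) = 0x01; 0x8C ⊕ 0x01 = 0x8D.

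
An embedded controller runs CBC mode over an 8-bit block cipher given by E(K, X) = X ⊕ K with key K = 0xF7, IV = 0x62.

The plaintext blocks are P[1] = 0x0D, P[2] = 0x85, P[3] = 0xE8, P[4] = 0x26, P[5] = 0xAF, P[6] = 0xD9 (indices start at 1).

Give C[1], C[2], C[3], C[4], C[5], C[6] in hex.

CBC encryption: C_i = E(K, P_i ⊕ C_{i−1}), with C_{0} = IV.
C[1]: P[1] ⊕ 0x62 = 0x6F; E(K, 0x6F) = 0x98.
C[2]: P[2] ⊕ 0x98 = 0x1D; E(K, 0x1D) = 0xEA.
C[3]: P[3] ⊕ 0xEA = 0x02; E(K, 0x02) = 0xF5.
C[4]: P[4] ⊕ 0xF5 = 0xD3; E(K, 0xD3) = 0x24.
C[5]: P[5] ⊕ 0x24 = 0x8B; E(K, 0x8B) = 0x7C.
C[6]: P[6] ⊕ 0x7C = 0xA5; E(K, 0xA5) = 0x52.

C[1] = 0x98, C[2] = 0xEA, C[3] = 0xF5, C[4] = 0x24, C[5] = 0x7C, C[6] = 0x52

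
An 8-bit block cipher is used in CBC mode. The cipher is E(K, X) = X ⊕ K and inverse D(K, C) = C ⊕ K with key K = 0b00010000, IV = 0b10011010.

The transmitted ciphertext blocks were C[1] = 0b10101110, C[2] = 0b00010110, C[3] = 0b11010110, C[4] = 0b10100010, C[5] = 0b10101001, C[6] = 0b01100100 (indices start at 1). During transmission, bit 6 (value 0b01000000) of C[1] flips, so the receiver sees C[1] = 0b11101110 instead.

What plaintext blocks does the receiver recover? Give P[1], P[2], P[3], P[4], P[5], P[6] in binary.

P[1] = 0b01100100, P[2] = 0b11101000, P[3] = 0b11010000, P[4] = 0b01100100, P[5] = 0b00011011, P[6] = 0b11011101

CBC decryption: P_i = D(K, C_i) ⊕ C_{i−1}, with C_{0} = IV.
Only C[1] changed, to 0b11101110. In CBC, a change in C_i garbles P_i and flips the same bit in P_{i+1}. Decrypting the received ciphertext:
P[1]: D(K, 0b11101110) = 0b11111110; 0b11111110 ⊕ 0b10011010 = 0b01100100.
P[2]: D(K, 0b00010110) = 0b00000110; 0b00000110 ⊕ 0b11101110 = 0b11101000.
P[3]: D(K, 0b11010110) = 0b11000110; 0b11000110 ⊕ 0b00010110 = 0b11010000.
P[4]: D(K, 0b10100010) = 0b10110010; 0b10110010 ⊕ 0b11010110 = 0b01100100.
P[5]: D(K, 0b10101001) = 0b10111001; 0b10111001 ⊕ 0b10100010 = 0b00011011.
P[6]: D(K, 0b01100100) = 0b01110100; 0b01110100 ⊕ 0b10101001 = 0b11011101.
Blocks that differ from the original plaintext: P[1], P[2].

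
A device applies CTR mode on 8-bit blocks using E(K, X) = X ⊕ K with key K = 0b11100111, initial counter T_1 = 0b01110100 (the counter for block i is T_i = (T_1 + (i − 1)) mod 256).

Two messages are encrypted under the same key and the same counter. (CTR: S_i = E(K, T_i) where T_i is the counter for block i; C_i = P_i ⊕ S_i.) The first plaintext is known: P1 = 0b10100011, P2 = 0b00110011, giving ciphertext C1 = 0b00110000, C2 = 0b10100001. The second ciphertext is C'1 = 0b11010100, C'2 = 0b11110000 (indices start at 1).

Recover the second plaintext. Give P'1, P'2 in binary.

P'1 = 0b01000111, P'2 = 0b01100010

In CTR with a reused counter, both messages share the same keystream S_i, so C_i ⊕ C'_i = P_i ⊕ P'_i and thus P'_i = P_i ⊕ C_i ⊕ C'_i.
P'1: 0b10100011 ⊕ 0b00110000 ⊕ 0b11010100 = 0b01000111.
P'2: 0b00110011 ⊕ 0b10100001 ⊕ 0b11110000 = 0b01100010.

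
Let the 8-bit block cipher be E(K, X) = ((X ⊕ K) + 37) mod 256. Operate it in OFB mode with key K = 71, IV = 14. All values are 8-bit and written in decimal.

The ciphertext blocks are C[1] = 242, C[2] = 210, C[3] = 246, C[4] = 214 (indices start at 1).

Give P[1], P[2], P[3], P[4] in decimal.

P[1] = 156, P[2] = 156, P[3] = 216, P[4] = 88

OFB decryption: S_i = E(K, S_{i−1}) with S_{0} = IV; P_i = C_i ⊕ S_i.
P[1]: S = E(K, 14) = 110; 242 ⊕ 110 = 156.
P[2]: S = E(K, 110) = 78; 210 ⊕ 78 = 156.
P[3]: S = E(K, 78) = 46; 246 ⊕ 46 = 216.
P[4]: S = E(K, 46) = 142; 214 ⊕ 142 = 88.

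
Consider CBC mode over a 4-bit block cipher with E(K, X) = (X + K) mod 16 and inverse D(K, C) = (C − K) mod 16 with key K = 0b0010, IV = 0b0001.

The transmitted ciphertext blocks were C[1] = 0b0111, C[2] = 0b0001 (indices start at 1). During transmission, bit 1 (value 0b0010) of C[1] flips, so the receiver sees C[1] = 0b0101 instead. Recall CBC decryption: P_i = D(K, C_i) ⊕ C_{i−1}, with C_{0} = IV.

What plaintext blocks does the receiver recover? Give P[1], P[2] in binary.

Only C[1] changed, to 0b0101. In CBC, a change in C_i garbles P_i and flips the same bit in P_{i+1}. Decrypting the received ciphertext:
P[1]: D(K, 0b0101) = 0b0011; 0b0011 ⊕ 0b0001 = 0b0010.
P[2]: D(K, 0b0001) = 0b1111; 0b1111 ⊕ 0b0101 = 0b1010.
Blocks that differ from the original plaintext: P[1], P[2].

P[1] = 0b0010, P[2] = 0b1010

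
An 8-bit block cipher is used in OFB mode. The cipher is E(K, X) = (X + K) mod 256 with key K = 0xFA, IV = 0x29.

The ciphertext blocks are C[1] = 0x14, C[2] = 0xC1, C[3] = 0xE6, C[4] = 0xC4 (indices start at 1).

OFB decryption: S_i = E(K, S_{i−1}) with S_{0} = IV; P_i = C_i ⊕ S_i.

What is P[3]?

P[1]: S = E(K, 0x29) = 0x23; 0x14 ⊕ 0x23 = 0x37.
P[2]: S = E(K, 0x23) = 0x1D; 0xC1 ⊕ 0x1D = 0xDC.
P[3]: S = E(K, 0x1D) = 0x17; 0xE6 ⊕ 0x17 = 0xF1.

P[3] = 0xF1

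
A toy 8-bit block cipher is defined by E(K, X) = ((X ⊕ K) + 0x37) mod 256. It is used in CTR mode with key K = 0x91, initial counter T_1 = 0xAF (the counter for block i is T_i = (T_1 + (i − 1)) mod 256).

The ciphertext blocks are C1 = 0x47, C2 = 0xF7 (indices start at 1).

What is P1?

CTR decryption: S_i = E(K, T_i) where T_i is the counter for block i; P_i = C_i ⊕ S_i.
P1: T = 0xAF, S = E(K, T) = 0x75; 0x47 ⊕ 0x75 = 0x32.

P1 = 0x32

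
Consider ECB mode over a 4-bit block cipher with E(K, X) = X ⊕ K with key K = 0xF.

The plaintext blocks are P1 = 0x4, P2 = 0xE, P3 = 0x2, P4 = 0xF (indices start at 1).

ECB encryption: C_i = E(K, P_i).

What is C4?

C4 = 0x0

C4: E(K, 0xF) = 0x0.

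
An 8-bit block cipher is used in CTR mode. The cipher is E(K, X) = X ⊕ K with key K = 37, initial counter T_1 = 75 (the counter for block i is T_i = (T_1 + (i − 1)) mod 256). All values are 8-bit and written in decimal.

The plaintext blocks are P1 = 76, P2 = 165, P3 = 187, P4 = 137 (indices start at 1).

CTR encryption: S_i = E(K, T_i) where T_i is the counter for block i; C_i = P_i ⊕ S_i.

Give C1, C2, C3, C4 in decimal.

C1: T = 75, S = E(K, T) = 110; 76 ⊕ 110 = 34.
C2: T = 76, S = E(K, T) = 105; 165 ⊕ 105 = 204.
C3: T = 77, S = E(K, T) = 104; 187 ⊕ 104 = 211.
C4: T = 78, S = E(K, T) = 107; 137 ⊕ 107 = 226.

C1 = 34, C2 = 204, C3 = 211, C4 = 226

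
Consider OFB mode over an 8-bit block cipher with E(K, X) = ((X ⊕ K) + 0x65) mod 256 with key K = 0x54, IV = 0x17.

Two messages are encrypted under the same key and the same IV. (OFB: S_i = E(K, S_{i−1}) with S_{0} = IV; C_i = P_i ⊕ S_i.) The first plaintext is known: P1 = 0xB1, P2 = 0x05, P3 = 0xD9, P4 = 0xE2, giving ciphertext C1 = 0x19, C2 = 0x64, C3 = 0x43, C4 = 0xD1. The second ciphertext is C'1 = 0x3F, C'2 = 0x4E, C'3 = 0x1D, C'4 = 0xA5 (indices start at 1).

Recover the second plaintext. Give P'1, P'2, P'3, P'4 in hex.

P'1 = 0x97, P'2 = 0x2F, P'3 = 0x87, P'4 = 0x96

In OFB with a reused IV, both messages share the same keystream S_i, so C_i ⊕ C'_i = P_i ⊕ P'_i and thus P'_i = P_i ⊕ C_i ⊕ C'_i.
P'1: 0xB1 ⊕ 0x19 ⊕ 0x3F = 0x97.
P'2: 0x05 ⊕ 0x64 ⊕ 0x4E = 0x2F.
P'3: 0xD9 ⊕ 0x43 ⊕ 0x1D = 0x87.
P'4: 0xE2 ⊕ 0xD1 ⊕ 0xA5 = 0x96.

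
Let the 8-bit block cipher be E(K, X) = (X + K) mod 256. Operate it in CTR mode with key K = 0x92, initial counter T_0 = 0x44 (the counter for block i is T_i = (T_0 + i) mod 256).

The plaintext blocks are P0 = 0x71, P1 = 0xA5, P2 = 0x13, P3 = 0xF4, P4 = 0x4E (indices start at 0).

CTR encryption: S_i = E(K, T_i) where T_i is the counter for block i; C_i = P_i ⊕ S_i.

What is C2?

C0: T = 0x44, S = E(K, T) = 0xD6; 0x71 ⊕ 0xD6 = 0xA7.
C1: T = 0x45, S = E(K, T) = 0xD7; 0xA5 ⊕ 0xD7 = 0x72.
C2: T = 0x46, S = E(K, T) = 0xD8; 0x13 ⊕ 0xD8 = 0xCB.

C2 = 0xCB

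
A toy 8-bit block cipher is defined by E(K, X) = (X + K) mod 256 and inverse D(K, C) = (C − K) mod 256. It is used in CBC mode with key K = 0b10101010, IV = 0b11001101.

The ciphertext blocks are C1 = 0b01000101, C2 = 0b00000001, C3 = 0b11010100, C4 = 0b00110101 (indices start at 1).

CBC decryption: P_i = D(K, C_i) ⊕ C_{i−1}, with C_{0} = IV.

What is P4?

P4: D(K, 0b00110101) = 0b10001011; 0b10001011 ⊕ 0b11010100 = 0b01011111.

P4 = 0b01011111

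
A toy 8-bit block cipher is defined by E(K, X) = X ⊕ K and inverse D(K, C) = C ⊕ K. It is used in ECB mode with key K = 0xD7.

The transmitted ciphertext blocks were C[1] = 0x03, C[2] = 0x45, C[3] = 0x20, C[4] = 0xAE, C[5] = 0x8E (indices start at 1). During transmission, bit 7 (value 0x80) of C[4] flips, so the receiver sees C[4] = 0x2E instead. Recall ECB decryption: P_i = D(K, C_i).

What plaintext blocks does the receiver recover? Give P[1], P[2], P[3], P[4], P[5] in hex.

P[1] = 0xD4, P[2] = 0x92, P[3] = 0xF7, P[4] = 0xF9, P[5] = 0x59

Only C[4] changed, to 0x2E. In ECB, a change in C_i affects only P_i. Decrypting the received ciphertext:
P[1]: D(K, 0x03) = 0xD4.
P[2]: D(K, 0x45) = 0x92.
P[3]: D(K, 0x20) = 0xF7.
P[4]: D(K, 0x2E) = 0xF9.
P[5]: D(K, 0x8E) = 0x59.
Blocks that differ from the original plaintext: P[4].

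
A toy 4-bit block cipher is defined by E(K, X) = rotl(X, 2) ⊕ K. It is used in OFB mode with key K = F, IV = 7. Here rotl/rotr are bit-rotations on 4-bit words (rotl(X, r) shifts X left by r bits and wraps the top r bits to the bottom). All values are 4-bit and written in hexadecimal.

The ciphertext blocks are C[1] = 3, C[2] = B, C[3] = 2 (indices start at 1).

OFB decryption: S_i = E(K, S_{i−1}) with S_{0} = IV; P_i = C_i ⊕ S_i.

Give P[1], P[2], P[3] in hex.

P[1]: S = E(K, 7) = 2; 3 ⊕ 2 = 1.
P[2]: S = E(K, 2) = 7; B ⊕ 7 = C.
P[3]: S = E(K, 7) = 2; 2 ⊕ 2 = 0.

P[1] = 1, P[2] = C, P[3] = 0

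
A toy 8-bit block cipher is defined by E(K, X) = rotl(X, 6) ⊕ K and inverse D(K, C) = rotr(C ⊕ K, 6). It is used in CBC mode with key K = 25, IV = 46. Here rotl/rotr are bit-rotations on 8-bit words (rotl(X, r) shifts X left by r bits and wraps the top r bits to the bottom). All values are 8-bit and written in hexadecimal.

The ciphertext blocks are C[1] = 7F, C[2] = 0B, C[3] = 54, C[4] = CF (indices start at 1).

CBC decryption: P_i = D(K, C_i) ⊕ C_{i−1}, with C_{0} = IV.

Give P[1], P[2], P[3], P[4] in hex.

P[1] = 2F, P[2] = C7, P[3] = CE, P[4] = FF

P[1]: D(K, 7F) = 69; 69 ⊕ 46 = 2F.
P[2]: D(K, 0B) = B8; B8 ⊕ 7F = C7.
P[3]: D(K, 54) = C5; C5 ⊕ 0B = CE.
P[4]: D(K, CF) = AB; AB ⊕ 54 = FF.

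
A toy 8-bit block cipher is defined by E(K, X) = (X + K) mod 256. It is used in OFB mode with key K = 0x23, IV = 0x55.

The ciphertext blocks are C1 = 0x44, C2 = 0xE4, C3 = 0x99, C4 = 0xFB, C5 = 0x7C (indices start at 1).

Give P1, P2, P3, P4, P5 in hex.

P1 = 0x3C, P2 = 0x7F, P3 = 0x27, P4 = 0x1A, P5 = 0x78

OFB decryption: S_i = E(K, S_{i−1}) with S_{0} = IV; P_i = C_i ⊕ S_i.
P1: S = E(K, 0x55) = 0x78; 0x44 ⊕ 0x78 = 0x3C.
P2: S = E(K, 0x78) = 0x9B; 0xE4 ⊕ 0x9B = 0x7F.
P3: S = E(K, 0x9B) = 0xBE; 0x99 ⊕ 0xBE = 0x27.
P4: S = E(K, 0xBE) = 0xE1; 0xFB ⊕ 0xE1 = 0x1A.
P5: S = E(K, 0xE1) = 0x04; 0x7C ⊕ 0x04 = 0x78.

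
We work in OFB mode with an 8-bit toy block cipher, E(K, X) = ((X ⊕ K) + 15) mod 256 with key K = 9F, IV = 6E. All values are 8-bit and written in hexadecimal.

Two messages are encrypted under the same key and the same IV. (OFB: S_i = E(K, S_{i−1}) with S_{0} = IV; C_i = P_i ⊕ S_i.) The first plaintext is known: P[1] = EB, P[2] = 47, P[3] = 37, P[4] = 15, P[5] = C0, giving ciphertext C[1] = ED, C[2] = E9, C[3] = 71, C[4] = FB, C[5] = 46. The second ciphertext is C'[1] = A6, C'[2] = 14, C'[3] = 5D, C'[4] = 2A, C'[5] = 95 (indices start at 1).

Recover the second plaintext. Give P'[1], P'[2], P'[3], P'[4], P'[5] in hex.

In OFB with a reused IV, both messages share the same keystream S_i, so C_i ⊕ C'_i = P_i ⊕ P'_i and thus P'_i = P_i ⊕ C_i ⊕ C'_i.
P'[1]: EB ⊕ ED ⊕ A6 = A0.
P'[2]: 47 ⊕ E9 ⊕ 14 = BA.
P'[3]: 37 ⊕ 71 ⊕ 5D = 1B.
P'[4]: 15 ⊕ FB ⊕ 2A = C4.
P'[5]: C0 ⊕ 46 ⊕ 95 = 13.

P'[1] = A0, P'[2] = BA, P'[3] = 1B, P'[4] = C4, P'[5] = 13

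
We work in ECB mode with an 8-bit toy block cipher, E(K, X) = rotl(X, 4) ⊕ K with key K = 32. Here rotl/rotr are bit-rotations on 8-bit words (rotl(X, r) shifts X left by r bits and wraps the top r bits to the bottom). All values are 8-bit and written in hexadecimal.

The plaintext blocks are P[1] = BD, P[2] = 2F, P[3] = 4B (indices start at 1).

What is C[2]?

ECB encryption: C_i = E(K, P_i).
C[2]: E(K, 2F) = C0.

C[2] = C0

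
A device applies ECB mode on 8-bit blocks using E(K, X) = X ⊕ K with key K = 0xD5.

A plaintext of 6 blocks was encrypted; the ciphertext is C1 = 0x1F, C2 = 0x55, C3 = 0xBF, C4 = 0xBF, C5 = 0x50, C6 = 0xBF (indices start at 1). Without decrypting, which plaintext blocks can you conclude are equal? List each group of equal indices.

ECB encrypts each block independently with the same key, so equal ciphertext blocks imply equal plaintext blocks.
C3 = C4 = C6 = 0xBF, so P3 = P4 = P6.

P3 = P4 = P6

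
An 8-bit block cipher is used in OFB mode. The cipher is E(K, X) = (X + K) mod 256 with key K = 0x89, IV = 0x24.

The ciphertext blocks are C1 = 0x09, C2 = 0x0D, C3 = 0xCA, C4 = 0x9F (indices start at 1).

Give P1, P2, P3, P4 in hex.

P1 = 0xA4, P2 = 0x3B, P3 = 0x75, P4 = 0xD7

OFB decryption: S_i = E(K, S_{i−1}) with S_{0} = IV; P_i = C_i ⊕ S_i.
P1: S = E(K, 0x24) = 0xAD; 0x09 ⊕ 0xAD = 0xA4.
P2: S = E(K, 0xAD) = 0x36; 0x0D ⊕ 0x36 = 0x3B.
P3: S = E(K, 0x36) = 0xBF; 0xCA ⊕ 0xBF = 0x75.
P4: S = E(K, 0xBF) = 0x48; 0x9F ⊕ 0x48 = 0xD7.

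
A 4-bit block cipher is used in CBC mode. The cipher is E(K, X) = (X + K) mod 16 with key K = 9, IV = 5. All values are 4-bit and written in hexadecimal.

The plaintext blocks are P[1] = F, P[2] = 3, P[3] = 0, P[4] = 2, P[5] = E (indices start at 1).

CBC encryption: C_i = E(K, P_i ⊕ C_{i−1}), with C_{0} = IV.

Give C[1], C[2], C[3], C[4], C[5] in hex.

C[1] = 3, C[2] = 9, C[3] = 2, C[4] = 9, C[5] = 0

C[1]: P[1] ⊕ 5 = A; E(K, A) = 3.
C[2]: P[2] ⊕ 3 = 0; E(K, 0) = 9.
C[3]: P[3] ⊕ 9 = 9; E(K, 9) = 2.
C[4]: P[4] ⊕ 2 = 0; E(K, 0) = 9.
C[5]: P[5] ⊕ 9 = 7; E(K, 7) = 0.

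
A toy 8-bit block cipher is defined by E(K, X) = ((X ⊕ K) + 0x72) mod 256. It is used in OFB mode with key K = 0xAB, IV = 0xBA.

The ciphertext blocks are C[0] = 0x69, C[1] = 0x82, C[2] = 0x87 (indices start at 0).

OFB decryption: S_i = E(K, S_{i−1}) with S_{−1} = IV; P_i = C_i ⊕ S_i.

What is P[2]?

P[2] = 0x24

P[0]: S = E(K, 0xBA) = 0x83; 0x69 ⊕ 0x83 = 0xEA.
P[1]: S = E(K, 0x83) = 0x9A; 0x82 ⊕ 0x9A = 0x18.
P[2]: S = E(K, 0x9A) = 0xA3; 0x87 ⊕ 0xA3 = 0x24.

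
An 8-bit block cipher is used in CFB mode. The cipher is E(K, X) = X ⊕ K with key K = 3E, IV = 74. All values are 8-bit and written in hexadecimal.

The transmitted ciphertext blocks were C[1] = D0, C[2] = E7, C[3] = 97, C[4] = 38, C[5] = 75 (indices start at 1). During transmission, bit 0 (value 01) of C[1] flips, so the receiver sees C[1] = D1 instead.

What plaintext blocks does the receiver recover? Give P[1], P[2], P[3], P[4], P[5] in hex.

CFB decryption: P_i = C_i ⊕ E(K, C_{i−1}), with C_{0} = IV.
Only C[1] changed, to D1. In CFB, a change in C_i flips the same bit in P_i and garbles P_{i+1}. Decrypting the received ciphertext:
P[1]: E(K, 74) = 4A; D1 ⊕ 4A = 9B.
P[2]: E(K, D1) = EF; E7 ⊕ EF = 08.
P[3]: E(K, E7) = D9; 97 ⊕ D9 = 4E.
P[4]: E(K, 97) = A9; 38 ⊕ A9 = 91.
P[5]: E(K, 38) = 06; 75 ⊕ 06 = 73.
Blocks that differ from the original plaintext: P[1], P[2].

P[1] = 9B, P[2] = 08, P[3] = 4E, P[4] = 91, P[5] = 73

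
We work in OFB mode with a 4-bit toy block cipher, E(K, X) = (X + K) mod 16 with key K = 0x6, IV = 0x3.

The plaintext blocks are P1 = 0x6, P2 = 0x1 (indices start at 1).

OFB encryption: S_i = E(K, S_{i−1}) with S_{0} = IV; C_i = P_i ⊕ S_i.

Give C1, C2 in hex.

C1 = 0xF, C2 = 0xE

C1: S = E(K, 0x3) = 0x9; 0x6 ⊕ 0x9 = 0xF.
C2: S = E(K, 0x9) = 0xF; 0x1 ⊕ 0xF = 0xE.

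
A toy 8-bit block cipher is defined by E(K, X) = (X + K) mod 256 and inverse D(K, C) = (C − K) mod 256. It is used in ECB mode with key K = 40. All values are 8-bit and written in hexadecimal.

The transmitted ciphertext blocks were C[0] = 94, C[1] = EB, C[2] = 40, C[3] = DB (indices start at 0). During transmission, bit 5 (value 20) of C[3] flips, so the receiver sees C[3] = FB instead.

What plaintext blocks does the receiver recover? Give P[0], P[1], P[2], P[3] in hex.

ECB decryption: P_i = D(K, C_i).
Only C[3] changed, to FB. In ECB, a change in C_i affects only P_i. Decrypting the received ciphertext:
P[0]: D(K, 94) = 54.
P[1]: D(K, EB) = AB.
P[2]: D(K, 40) = 00.
P[3]: D(K, FB) = BB.
Blocks that differ from the original plaintext: P[3].

P[0] = 54, P[1] = AB, P[2] = 00, P[3] = BB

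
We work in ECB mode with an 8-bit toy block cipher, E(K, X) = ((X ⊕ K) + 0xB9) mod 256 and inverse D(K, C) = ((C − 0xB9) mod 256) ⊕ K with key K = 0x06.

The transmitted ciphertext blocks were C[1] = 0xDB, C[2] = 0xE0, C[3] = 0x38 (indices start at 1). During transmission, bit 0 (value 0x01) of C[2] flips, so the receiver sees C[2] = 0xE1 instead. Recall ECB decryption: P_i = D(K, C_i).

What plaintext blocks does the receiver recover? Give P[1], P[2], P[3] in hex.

Only C[2] changed, to 0xE1. In ECB, a change in C_i affects only P_i. Decrypting the received ciphertext:
P[1]: D(K, 0xDB) = 0x24.
P[2]: D(K, 0xE1) = 0x2E.
P[3]: D(K, 0x38) = 0x79.
Blocks that differ from the original plaintext: P[2].

P[1] = 0x24, P[2] = 0x2E, P[3] = 0x79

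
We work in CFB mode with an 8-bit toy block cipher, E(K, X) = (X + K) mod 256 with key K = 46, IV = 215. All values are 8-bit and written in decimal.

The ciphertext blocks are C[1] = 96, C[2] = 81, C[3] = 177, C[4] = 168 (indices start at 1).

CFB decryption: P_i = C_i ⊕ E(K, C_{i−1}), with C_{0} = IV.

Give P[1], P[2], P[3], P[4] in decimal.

P[1]: E(K, 215) = 5; 96 ⊕ 5 = 101.
P[2]: E(K, 96) = 142; 81 ⊕ 142 = 223.
P[3]: E(K, 81) = 127; 177 ⊕ 127 = 206.
P[4]: E(K, 177) = 223; 168 ⊕ 223 = 119.

P[1] = 101, P[2] = 223, P[3] = 206, P[4] = 119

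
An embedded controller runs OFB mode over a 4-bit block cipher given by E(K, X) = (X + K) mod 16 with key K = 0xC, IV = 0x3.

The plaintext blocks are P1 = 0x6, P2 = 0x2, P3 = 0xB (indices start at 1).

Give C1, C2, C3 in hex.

OFB encryption: S_i = E(K, S_{i−1}) with S_{0} = IV; C_i = P_i ⊕ S_i.
C1: S = E(K, 0x3) = 0xF; 0x6 ⊕ 0xF = 0x9.
C2: S = E(K, 0xF) = 0xB; 0x2 ⊕ 0xB = 0x9.
C3: S = E(K, 0xB) = 0x7; 0xB ⊕ 0x7 = 0xC.

C1 = 0x9, C2 = 0x9, C3 = 0xC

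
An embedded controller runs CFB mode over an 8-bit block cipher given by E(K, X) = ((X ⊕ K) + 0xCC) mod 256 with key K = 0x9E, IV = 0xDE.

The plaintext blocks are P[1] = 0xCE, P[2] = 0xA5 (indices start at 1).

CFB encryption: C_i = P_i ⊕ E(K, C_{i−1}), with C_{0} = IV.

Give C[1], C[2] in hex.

C[1] = 0xC2, C[2] = 0x8D

C[1]: E(K, 0xDE) = 0x0C; 0xCE ⊕ 0x0C = 0xC2.
C[2]: E(K, 0xC2) = 0x28; 0xA5 ⊕ 0x28 = 0x8D.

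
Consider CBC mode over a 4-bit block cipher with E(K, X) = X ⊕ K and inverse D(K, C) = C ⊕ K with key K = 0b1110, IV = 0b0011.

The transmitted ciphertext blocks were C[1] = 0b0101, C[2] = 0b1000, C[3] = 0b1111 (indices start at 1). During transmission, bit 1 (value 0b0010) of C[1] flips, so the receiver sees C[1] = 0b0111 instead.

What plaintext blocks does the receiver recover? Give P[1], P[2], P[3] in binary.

P[1] = 0b1010, P[2] = 0b0001, P[3] = 0b1001

CBC decryption: P_i = D(K, C_i) ⊕ C_{i−1}, with C_{0} = IV.
Only C[1] changed, to 0b0111. In CBC, a change in C_i garbles P_i and flips the same bit in P_{i+1}. Decrypting the received ciphertext:
P[1]: D(K, 0b0111) = 0b1001; 0b1001 ⊕ 0b0011 = 0b1010.
P[2]: D(K, 0b1000) = 0b0110; 0b0110 ⊕ 0b0111 = 0b0001.
P[3]: D(K, 0b1111) = 0b0001; 0b0001 ⊕ 0b1000 = 0b1001.
Blocks that differ from the original plaintext: P[1], P[2].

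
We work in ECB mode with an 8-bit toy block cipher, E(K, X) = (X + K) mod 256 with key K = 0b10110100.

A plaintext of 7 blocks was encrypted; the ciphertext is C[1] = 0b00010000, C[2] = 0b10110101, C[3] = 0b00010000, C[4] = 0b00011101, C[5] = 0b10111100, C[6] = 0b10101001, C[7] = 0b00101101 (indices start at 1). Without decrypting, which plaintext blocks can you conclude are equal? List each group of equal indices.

ECB encrypts each block independently with the same key, so equal ciphertext blocks imply equal plaintext blocks.
C[1] = C[3] = 0b00010000, so P[1] = P[3].

P[1] = P[3]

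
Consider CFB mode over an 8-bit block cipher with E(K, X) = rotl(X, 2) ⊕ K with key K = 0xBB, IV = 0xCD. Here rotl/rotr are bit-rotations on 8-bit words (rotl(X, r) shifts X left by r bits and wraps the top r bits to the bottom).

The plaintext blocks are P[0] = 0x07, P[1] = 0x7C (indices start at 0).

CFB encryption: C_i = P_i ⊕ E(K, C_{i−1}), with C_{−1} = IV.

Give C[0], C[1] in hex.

C[0] = 0x8B, C[1] = 0xE9

C[0]: E(K, 0xCD) = 0x8C; 0x07 ⊕ 0x8C = 0x8B.
C[1]: E(K, 0x8B) = 0x95; 0x7C ⊕ 0x95 = 0xE9.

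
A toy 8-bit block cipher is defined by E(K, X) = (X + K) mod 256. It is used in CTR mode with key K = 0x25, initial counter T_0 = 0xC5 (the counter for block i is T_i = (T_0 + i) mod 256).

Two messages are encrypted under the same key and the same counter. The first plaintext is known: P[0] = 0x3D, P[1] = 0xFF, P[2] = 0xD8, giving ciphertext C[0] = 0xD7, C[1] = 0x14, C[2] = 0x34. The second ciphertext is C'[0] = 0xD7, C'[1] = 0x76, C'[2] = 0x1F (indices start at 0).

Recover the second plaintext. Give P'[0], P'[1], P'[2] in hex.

P'[0] = 0x3D, P'[1] = 0x9D, P'[2] = 0xF3

In CTR with a reused counter, both messages share the same keystream S_i, so C_i ⊕ C'_i = P_i ⊕ P'_i and thus P'_i = P_i ⊕ C_i ⊕ C'_i.
P'[0]: 0x3D ⊕ 0xD7 ⊕ 0xD7 = 0x3D.
P'[1]: 0xFF ⊕ 0x14 ⊕ 0x76 = 0x9D.
P'[2]: 0xD8 ⊕ 0x34 ⊕ 0x1F = 0xF3.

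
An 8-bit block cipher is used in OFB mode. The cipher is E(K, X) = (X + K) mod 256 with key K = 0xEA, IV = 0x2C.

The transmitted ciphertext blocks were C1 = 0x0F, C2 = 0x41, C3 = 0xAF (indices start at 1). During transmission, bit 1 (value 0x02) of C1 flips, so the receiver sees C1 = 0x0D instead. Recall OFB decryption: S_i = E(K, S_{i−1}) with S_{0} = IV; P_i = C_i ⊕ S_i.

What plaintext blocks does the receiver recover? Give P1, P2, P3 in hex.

Only C1 changed, to 0x0D. In OFB, a change in C_i flips the same bit in P_i only; the keystream is unaffected. Decrypting the received ciphertext:
P1: S = E(K, 0x2C) = 0x16; 0x0D ⊕ 0x16 = 0x1B.
P2: S = E(K, 0x16) = 0x00; 0x41 ⊕ 0x00 = 0x41.
P3: S = E(K, 0x00) = 0xEA; 0xAF ⊕ 0xEA = 0x45.
Blocks that differ from the original plaintext: P1.

P1 = 0x1B, P2 = 0x41, P3 = 0x45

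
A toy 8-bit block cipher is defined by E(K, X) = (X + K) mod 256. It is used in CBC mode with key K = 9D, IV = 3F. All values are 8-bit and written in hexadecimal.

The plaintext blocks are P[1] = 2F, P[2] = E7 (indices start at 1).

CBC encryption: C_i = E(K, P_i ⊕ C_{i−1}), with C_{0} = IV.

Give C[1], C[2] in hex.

C[1]: P[1] ⊕ 3F = 10; E(K, 10) = AD.
C[2]: P[2] ⊕ AD = 4A; E(K, 4A) = E7.

C[1] = AD, C[2] = E7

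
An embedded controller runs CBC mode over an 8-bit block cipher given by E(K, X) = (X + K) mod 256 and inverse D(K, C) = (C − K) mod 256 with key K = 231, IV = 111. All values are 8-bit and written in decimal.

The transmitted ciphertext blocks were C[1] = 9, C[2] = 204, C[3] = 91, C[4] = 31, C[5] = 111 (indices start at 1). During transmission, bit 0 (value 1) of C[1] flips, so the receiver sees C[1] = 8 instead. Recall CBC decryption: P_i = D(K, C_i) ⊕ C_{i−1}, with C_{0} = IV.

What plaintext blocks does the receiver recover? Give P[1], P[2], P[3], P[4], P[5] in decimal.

Only C[1] changed, to 8. In CBC, a change in C_i garbles P_i and flips the same bit in P_{i+1}. Decrypting the received ciphertext:
P[1]: D(K, 8) = 33; 33 ⊕ 111 = 78.
P[2]: D(K, 204) = 229; 229 ⊕ 8 = 237.
P[3]: D(K, 91) = 116; 116 ⊕ 204 = 184.
P[4]: D(K, 31) = 56; 56 ⊕ 91 = 99.
P[5]: D(K, 111) = 136; 136 ⊕ 31 = 151.
Blocks that differ from the original plaintext: P[1], P[2].

P[1] = 78, P[2] = 237, P[3] = 184, P[4] = 99, P[5] = 151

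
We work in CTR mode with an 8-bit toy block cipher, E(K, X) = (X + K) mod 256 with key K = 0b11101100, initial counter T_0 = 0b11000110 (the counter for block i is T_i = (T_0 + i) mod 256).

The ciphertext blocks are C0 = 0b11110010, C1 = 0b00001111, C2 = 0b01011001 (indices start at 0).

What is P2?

P2 = 0b11101101

CTR decryption: S_i = E(K, T_i) where T_i is the counter for block i; P_i = C_i ⊕ S_i.
P2: T = 0b11001000, S = E(K, T) = 0b10110100; 0b01011001 ⊕ 0b10110100 = 0b11101101.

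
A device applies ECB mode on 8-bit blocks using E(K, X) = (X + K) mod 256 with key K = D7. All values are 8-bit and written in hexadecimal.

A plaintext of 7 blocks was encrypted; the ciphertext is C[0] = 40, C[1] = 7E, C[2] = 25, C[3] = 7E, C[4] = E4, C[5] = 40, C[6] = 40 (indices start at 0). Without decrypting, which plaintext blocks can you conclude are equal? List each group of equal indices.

P[0] = P[5] = P[6]; P[1] = P[3]

ECB encrypts each block independently with the same key, so equal ciphertext blocks imply equal plaintext blocks.
C[0] = C[5] = C[6] = 40, so P[0] = P[5] = P[6].
C[1] = C[3] = 7E, so P[1] = P[3].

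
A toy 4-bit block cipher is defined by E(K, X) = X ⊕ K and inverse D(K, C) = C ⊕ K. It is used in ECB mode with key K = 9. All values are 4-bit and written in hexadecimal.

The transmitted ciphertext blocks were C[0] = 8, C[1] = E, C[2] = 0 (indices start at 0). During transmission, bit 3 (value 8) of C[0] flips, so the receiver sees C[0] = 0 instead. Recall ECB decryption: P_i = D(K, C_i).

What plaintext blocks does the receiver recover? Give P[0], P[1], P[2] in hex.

Only C[0] changed, to 0. In ECB, a change in C_i affects only P_i. Decrypting the received ciphertext:
P[0]: D(K, 0) = 9.
P[1]: D(K, E) = 7.
P[2]: D(K, 0) = 9.
Blocks that differ from the original plaintext: P[0].

P[0] = 9, P[1] = 7, P[2] = 9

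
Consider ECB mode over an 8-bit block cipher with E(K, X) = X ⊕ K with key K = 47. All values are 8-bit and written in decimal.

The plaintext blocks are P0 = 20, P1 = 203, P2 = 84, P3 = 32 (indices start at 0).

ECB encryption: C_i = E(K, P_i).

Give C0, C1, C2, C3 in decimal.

C0 = 59, C1 = 228, C2 = 123, C3 = 15

C0: E(K, 20) = 59.
C1: E(K, 203) = 228.
C2: E(K, 84) = 123.
C3: E(K, 32) = 15.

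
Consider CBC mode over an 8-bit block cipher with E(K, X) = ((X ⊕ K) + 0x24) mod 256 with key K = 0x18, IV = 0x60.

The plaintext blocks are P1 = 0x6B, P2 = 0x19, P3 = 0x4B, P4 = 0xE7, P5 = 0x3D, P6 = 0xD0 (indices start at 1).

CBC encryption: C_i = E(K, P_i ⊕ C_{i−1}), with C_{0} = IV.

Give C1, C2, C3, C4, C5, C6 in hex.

C1 = 0x37, C2 = 0x5A, C3 = 0x2D, C4 = 0xF6, C5 = 0xF7, C6 = 0x63

C1: P1 ⊕ 0x60 = 0x0B; E(K, 0x0B) = 0x37.
C2: P2 ⊕ 0x37 = 0x2E; E(K, 0x2E) = 0x5A.
C3: P3 ⊕ 0x5A = 0x11; E(K, 0x11) = 0x2D.
C4: P4 ⊕ 0x2D = 0xCA; E(K, 0xCA) = 0xF6.
C5: P5 ⊕ 0xF6 = 0xCB; E(K, 0xCB) = 0xF7.
C6: P6 ⊕ 0xF7 = 0x27; E(K, 0x27) = 0x63.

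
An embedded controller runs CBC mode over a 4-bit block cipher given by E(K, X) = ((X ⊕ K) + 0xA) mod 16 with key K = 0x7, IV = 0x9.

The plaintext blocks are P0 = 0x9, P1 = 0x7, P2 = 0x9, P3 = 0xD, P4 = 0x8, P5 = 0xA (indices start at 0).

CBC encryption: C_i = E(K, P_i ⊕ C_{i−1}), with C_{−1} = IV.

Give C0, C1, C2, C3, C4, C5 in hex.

C0 = 0x1, C1 = 0xB, C2 = 0xF, C3 = 0xF, C4 = 0xA, C5 = 0x1

C0: P0 ⊕ 0x9 = 0x0; E(K, 0x0) = 0x1.
C1: P1 ⊕ 0x1 = 0x6; E(K, 0x6) = 0xB.
C2: P2 ⊕ 0xB = 0x2; E(K, 0x2) = 0xF.
C3: P3 ⊕ 0xF = 0x2; E(K, 0x2) = 0xF.
C4: P4 ⊕ 0xF = 0x7; E(K, 0x7) = 0xA.
C5: P5 ⊕ 0xA = 0x0; E(K, 0x0) = 0x1.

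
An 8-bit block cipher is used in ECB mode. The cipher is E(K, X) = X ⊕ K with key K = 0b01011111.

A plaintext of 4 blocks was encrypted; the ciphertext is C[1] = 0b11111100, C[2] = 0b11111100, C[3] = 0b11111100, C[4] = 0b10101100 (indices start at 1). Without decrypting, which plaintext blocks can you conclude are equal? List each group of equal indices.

P[1] = P[2] = P[3]

ECB encrypts each block independently with the same key, so equal ciphertext blocks imply equal plaintext blocks.
C[1] = C[2] = C[3] = 0b11111100, so P[1] = P[2] = P[3].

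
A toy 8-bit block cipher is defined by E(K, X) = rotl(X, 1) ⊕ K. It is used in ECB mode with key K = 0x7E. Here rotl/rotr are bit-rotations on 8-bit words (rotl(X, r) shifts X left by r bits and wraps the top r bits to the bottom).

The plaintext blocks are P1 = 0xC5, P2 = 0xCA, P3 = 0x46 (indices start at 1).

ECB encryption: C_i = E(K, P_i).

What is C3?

C3: E(K, 0x46) = 0xF2.

C3 = 0xF2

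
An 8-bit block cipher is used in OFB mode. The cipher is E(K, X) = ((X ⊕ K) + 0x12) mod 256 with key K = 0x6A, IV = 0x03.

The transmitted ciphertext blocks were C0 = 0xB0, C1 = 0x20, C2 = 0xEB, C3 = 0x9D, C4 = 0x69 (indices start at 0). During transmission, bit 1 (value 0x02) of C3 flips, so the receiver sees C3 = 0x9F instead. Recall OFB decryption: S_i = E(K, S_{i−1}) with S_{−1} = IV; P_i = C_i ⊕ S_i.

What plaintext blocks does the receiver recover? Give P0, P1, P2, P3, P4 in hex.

P0 = 0xCB, P1 = 0x03, P2 = 0xB0, P3 = 0xDC, P4 = 0x52

Only C3 changed, to 0x9F. In OFB, a change in C_i flips the same bit in P_i only; the keystream is unaffected. Decrypting the received ciphertext:
P0: S = E(K, 0x03) = 0x7B; 0xB0 ⊕ 0x7B = 0xCB.
P1: S = E(K, 0x7B) = 0x23; 0x20 ⊕ 0x23 = 0x03.
P2: S = E(K, 0x23) = 0x5B; 0xEB ⊕ 0x5B = 0xB0.
P3: S = E(K, 0x5B) = 0x43; 0x9F ⊕ 0x43 = 0xDC.
P4: S = E(K, 0x43) = 0x3B; 0x69 ⊕ 0x3B = 0x52.
Blocks that differ from the original plaintext: P3.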